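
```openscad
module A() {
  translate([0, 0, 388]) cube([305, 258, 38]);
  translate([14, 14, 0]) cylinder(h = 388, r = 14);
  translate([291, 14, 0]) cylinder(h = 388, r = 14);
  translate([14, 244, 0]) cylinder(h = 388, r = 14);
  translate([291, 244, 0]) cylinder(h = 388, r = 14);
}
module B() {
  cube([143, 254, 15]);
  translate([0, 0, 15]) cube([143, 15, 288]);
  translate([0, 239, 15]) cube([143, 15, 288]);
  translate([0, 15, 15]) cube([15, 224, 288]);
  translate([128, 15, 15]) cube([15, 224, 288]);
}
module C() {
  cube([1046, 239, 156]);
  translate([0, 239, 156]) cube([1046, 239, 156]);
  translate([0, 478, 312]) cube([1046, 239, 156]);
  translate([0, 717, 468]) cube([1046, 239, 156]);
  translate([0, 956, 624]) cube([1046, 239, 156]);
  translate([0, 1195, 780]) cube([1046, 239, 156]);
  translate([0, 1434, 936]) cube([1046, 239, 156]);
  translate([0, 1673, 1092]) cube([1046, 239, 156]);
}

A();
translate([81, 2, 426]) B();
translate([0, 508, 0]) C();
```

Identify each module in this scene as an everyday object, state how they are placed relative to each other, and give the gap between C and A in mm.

A is a stool. B is an open box. C is a staircase. The open box is on top of the stool, centred. The staircase is on the floor beside the stool on its +y side. The gap between the staircase and the stool is 250 mm.

The staircase's nearest face is 250 mm from the stool's +y face.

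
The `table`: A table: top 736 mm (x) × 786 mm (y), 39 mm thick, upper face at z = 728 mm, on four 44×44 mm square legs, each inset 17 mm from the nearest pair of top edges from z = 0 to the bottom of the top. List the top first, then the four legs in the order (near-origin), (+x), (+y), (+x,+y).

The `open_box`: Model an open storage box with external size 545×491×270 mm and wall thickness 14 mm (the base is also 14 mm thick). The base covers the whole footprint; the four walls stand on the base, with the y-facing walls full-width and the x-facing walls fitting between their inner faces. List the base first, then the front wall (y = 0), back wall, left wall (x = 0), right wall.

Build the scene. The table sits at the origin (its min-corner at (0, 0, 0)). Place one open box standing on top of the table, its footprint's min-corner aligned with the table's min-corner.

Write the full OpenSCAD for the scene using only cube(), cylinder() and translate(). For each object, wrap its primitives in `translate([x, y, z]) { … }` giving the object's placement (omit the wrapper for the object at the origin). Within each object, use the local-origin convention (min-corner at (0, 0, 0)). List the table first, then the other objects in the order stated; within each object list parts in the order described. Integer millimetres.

translate([0, 0, 689]) cube([736, 786, 39]);
translate([17, 17, 0]) cube([44, 44, 689]);
translate([675, 17, 0]) cube([44, 44, 689]);
translate([17, 725, 0]) cube([44, 44, 689]);
translate([675, 725, 0]) cube([44, 44, 689]);
translate([0, 0, 728]) {
  cube([545, 491, 14]);
  translate([0, 0, 14]) cube([545, 14, 256]);
  translate([0, 477, 14]) cube([545, 14, 256]);
  translate([0, 14, 14]) cube([14, 463, 256]);
  translate([531, 14, 14]) cube([14, 463, 256]);
}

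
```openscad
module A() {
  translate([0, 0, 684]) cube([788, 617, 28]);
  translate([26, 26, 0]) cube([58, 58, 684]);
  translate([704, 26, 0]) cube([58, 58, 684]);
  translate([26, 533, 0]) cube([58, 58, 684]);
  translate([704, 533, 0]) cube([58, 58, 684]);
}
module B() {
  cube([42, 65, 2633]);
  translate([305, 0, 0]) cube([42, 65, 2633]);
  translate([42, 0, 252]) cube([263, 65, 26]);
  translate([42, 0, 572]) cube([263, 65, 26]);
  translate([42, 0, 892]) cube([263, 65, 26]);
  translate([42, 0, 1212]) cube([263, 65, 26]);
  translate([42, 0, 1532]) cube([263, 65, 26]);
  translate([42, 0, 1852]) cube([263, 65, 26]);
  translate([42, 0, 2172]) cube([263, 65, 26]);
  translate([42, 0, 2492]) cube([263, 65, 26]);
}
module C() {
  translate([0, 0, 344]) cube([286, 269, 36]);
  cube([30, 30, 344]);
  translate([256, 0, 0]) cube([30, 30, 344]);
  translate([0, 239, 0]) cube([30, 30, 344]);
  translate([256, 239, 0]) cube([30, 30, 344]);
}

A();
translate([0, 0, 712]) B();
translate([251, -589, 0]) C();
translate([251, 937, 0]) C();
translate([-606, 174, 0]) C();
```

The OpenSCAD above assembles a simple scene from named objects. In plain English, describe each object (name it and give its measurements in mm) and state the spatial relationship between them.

A is a rectangular dining table. The top is 788×617×28 mm with its upper surface at z = 712 mm. It stands on four 58×58 mm square legs, each inset 26 mm from the nearest pair of top edges, running from the floor to the underside of the top.

B is a wooden ladder with two side rails of 42×65 mm section and 2633 mm height, set 347 mm apart overall. Between them run 8 rectangular rungs (65 mm deep, 26 mm thick), front faces flush with the rails' −y face. The bottom of the first rung is 252 mm above the floor and each subsequent rung is 320 mm higher than the one below.

C is a simple wooden stool: a rectangular seat 286 mm (x) by 269 mm (y), 36 mm thick, top face at z = 380 mm, on four square legs, each 30×30 mm in cross-section. The legs rest on z = 0, each flush with a corner of the seat.

The ladder is on top of the table. Three stools sit around the table at the −y, +y, −x sides.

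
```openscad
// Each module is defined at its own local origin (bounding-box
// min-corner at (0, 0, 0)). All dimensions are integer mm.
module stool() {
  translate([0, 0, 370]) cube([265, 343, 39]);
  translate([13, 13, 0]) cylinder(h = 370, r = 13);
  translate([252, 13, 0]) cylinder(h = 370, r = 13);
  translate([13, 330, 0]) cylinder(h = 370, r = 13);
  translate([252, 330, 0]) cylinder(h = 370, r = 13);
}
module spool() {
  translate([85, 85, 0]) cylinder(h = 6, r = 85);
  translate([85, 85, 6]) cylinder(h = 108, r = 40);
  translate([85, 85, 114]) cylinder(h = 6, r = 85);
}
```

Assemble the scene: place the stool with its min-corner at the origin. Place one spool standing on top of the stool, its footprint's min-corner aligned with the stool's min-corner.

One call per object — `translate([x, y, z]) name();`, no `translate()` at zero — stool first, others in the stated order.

stool();
translate([0, 0, 409]) spool();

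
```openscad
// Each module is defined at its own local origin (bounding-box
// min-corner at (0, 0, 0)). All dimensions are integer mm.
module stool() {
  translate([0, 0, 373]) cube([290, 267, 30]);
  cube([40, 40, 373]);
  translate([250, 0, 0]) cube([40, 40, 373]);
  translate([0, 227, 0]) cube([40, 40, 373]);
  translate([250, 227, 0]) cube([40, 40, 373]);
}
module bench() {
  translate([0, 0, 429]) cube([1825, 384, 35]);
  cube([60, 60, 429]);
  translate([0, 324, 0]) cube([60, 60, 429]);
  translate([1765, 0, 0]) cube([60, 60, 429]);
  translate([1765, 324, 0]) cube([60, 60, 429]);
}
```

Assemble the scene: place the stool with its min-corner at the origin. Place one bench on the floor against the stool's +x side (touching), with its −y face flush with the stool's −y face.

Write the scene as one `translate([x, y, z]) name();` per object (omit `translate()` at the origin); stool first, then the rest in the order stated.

stool();
translate([290, 0, 0]) bench();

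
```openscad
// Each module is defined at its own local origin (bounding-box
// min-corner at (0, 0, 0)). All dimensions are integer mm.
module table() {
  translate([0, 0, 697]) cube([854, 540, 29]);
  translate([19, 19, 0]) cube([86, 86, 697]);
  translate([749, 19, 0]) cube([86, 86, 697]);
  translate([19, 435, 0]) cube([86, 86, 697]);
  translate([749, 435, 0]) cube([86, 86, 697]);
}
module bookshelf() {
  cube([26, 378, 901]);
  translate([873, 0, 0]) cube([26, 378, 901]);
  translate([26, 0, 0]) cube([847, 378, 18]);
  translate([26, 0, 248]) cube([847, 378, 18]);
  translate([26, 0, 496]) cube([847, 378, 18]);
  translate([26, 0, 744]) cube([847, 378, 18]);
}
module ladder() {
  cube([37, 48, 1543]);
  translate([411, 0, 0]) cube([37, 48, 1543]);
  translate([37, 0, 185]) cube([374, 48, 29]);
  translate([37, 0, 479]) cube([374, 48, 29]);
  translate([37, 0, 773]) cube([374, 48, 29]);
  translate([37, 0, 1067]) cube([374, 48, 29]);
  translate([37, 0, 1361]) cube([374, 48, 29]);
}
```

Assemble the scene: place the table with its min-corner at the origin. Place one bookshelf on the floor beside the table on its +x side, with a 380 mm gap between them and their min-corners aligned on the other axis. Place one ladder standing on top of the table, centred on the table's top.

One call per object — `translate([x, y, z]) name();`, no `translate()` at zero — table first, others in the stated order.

table();
translate([1234, 0, 0]) bookshelf();
translate([203, 246, 726]) ladder();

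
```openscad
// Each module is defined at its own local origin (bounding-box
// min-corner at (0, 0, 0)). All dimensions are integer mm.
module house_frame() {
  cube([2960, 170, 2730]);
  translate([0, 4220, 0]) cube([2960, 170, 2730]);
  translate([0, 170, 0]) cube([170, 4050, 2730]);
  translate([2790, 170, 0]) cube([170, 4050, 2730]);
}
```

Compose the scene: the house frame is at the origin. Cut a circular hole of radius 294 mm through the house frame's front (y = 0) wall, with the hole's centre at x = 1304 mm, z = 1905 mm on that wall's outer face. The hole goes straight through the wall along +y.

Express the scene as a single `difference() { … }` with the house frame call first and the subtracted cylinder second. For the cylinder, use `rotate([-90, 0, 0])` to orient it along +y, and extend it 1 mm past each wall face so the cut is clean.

difference() {
  house_frame();
  translate([1304, -1, 1905]) rotate([-90, 0, 0]) cylinder(h = 172, r = 294);
}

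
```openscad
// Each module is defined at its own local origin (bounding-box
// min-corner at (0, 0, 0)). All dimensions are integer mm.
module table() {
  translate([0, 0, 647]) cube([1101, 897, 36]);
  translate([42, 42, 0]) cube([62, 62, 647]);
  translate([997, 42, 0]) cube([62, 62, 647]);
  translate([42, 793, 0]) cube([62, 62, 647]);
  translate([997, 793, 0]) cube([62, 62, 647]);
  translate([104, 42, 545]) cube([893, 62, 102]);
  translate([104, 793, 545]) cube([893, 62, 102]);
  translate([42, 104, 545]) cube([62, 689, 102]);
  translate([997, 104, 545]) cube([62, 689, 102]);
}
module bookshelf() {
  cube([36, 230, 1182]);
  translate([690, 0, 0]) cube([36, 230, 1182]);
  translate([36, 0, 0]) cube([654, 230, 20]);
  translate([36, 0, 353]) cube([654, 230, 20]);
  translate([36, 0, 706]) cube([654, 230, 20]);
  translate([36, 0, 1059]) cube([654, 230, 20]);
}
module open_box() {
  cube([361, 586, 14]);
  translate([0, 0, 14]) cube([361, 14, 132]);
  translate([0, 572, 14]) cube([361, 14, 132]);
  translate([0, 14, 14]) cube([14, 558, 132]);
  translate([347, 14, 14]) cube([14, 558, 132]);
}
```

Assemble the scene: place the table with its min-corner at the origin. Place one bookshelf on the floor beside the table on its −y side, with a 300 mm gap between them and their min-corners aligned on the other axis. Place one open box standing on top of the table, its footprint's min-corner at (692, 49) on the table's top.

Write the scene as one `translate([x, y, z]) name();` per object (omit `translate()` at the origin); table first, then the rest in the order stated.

table();
translate([0, -530, 0]) bookshelf();
translate([692, 49, 683]) open_box();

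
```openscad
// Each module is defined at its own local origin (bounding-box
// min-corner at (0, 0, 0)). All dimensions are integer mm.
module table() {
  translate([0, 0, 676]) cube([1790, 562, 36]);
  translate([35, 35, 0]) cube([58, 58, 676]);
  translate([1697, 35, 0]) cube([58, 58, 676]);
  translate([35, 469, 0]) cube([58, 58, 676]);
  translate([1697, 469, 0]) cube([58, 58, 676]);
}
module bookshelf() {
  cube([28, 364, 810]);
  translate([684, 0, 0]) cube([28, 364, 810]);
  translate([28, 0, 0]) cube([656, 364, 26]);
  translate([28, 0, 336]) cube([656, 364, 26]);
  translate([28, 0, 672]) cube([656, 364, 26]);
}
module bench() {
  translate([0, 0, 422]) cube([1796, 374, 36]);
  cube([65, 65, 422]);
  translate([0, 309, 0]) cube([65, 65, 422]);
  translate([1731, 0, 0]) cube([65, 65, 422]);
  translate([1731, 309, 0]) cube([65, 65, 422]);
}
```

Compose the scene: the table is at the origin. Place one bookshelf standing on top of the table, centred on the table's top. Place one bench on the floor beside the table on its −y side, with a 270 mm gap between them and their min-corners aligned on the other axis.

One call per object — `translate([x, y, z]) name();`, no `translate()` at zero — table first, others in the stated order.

table();
translate([539, 99, 712]) bookshelf();
translate([0, -644, 0]) bench();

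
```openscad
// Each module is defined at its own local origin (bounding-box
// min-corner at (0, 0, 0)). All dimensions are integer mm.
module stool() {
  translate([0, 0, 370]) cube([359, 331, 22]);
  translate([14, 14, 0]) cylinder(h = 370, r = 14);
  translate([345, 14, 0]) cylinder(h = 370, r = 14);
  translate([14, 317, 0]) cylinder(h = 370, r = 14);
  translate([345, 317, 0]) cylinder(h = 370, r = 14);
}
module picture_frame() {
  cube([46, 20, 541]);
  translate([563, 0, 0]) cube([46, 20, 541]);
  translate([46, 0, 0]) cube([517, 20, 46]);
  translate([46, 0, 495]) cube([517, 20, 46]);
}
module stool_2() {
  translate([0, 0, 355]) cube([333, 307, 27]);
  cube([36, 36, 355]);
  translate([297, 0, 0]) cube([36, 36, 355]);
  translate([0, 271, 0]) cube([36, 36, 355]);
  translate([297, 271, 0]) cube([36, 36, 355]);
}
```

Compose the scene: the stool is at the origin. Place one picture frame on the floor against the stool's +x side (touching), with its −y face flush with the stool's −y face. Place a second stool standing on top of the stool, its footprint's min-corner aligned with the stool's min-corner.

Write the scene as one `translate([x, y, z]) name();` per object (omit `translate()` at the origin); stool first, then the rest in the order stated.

stool();
translate([359, 0, 0]) picture_frame();
translate([0, 0, 392]) stool_2();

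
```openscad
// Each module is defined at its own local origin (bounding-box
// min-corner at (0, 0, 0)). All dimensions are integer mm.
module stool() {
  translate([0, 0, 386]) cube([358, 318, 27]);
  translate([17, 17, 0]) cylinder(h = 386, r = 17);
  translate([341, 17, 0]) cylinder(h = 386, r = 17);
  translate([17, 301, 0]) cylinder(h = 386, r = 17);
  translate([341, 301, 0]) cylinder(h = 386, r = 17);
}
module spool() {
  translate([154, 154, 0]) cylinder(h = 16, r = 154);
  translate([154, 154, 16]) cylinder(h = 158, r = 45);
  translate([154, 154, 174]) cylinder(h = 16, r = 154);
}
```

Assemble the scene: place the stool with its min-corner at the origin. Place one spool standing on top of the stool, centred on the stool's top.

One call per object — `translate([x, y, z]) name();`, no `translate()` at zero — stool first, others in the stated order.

stool();
translate([25, 5, 413]) spool();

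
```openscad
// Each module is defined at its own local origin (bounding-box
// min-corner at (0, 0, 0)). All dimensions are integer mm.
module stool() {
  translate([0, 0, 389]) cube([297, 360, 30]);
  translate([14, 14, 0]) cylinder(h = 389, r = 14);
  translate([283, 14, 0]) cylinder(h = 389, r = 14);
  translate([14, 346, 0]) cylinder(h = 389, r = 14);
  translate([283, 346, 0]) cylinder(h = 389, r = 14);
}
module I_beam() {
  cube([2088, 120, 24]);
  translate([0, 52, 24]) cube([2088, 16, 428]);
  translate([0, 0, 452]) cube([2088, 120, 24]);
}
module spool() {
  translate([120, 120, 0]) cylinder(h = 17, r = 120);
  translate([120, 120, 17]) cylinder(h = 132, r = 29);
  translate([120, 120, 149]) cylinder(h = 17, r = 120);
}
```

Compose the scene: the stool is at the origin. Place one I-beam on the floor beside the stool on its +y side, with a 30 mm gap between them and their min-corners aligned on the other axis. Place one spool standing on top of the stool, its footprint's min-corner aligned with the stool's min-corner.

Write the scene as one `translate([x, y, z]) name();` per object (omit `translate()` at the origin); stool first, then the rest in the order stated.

stool();
translate([0, 390, 0]) I_beam();
translate([0, 0, 419]) spool();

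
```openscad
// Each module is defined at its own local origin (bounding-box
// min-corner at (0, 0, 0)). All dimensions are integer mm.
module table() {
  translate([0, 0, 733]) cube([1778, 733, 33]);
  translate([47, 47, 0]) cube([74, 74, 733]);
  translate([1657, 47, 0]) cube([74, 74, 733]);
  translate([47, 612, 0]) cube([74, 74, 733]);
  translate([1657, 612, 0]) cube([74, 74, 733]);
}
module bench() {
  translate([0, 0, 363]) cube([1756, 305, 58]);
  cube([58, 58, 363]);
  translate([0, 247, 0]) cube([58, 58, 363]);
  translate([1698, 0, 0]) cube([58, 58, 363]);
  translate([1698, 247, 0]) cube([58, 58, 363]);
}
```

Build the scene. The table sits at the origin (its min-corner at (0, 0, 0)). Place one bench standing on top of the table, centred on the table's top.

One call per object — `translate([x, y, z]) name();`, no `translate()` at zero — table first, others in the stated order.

table();
translate([11, 214, 766]) bench();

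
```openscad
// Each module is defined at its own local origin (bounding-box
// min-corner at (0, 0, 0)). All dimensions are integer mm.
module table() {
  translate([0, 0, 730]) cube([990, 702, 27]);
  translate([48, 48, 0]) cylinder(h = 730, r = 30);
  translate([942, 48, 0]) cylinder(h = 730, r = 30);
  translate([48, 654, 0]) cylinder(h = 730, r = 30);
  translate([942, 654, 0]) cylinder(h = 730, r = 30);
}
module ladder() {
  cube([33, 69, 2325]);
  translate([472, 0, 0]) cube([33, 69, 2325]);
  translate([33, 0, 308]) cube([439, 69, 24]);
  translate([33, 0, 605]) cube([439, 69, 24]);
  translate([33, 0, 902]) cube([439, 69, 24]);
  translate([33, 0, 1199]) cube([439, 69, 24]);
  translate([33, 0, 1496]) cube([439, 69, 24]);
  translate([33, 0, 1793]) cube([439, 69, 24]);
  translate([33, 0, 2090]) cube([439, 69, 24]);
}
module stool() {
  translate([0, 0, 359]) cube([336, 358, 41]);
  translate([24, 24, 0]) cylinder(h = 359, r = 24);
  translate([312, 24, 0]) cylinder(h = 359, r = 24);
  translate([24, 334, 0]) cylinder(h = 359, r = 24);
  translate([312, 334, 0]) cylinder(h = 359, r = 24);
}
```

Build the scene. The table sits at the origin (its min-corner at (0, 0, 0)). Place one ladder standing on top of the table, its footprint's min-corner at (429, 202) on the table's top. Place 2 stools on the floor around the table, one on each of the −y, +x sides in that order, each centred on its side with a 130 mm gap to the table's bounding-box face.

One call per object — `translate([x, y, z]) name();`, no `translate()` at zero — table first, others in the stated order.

table();
translate([429, 202, 757]) ladder();
translate([327, -488, 0]) stool();
translate([1120, 172, 0]) stool();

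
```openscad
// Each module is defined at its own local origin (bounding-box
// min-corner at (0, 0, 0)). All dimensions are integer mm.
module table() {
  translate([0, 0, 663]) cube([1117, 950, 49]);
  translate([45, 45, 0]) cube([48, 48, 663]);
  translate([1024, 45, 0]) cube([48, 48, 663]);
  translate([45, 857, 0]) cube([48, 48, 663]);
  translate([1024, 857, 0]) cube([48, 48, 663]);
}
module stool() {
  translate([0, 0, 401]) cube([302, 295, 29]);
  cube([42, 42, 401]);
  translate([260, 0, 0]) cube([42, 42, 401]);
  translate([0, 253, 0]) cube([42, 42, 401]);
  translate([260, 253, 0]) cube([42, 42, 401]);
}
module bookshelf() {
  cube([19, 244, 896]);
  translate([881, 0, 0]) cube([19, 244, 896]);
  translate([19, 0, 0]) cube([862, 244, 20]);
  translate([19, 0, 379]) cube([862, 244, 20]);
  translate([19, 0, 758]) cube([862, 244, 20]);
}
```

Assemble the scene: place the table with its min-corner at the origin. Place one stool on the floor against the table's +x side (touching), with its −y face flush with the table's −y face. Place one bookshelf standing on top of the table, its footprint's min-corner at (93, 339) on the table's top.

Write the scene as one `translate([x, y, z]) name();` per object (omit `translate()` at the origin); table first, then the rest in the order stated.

table();
translate([1117, 0, 0]) stool();
translate([93, 339, 712]) bookshelf();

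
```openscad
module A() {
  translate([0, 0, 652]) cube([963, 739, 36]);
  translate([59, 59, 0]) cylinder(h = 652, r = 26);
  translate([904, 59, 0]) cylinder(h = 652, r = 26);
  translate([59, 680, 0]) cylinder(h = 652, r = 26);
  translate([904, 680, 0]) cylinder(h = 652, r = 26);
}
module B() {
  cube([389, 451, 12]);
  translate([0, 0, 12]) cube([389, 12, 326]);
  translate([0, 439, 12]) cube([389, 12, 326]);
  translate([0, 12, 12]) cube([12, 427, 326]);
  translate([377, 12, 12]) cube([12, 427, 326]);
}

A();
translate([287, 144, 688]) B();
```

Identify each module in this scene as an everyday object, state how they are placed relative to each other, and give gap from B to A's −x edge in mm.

A is a table. B is an open box. The open box is on top of the table, centred. The gap from the open box to the table's −x edge is 287 mm.

The open box's min-x is at 287; the table's min-x is 0; gap = 287 mm.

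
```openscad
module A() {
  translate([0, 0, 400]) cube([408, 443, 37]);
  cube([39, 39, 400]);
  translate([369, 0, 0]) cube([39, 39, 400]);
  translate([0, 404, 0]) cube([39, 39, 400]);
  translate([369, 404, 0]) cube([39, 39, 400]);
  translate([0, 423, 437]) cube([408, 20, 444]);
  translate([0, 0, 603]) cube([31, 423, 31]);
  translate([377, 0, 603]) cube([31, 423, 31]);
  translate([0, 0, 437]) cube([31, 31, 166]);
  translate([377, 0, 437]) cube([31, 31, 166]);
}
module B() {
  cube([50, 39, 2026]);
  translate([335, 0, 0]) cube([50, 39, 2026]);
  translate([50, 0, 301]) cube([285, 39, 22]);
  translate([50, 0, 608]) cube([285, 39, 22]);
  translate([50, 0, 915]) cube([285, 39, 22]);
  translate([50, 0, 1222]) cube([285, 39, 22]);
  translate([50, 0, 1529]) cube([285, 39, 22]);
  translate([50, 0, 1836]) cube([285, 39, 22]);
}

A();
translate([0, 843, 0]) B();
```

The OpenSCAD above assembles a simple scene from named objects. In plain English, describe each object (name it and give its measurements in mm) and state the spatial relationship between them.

A is a chair. The seat is a 408×443×37 mm slab with its top at z = 437 mm, on four 39×39 mm corner legs (flush with the seat edges, standing on z = 0). A flat backrest 20 mm thick, 444 mm tall, spans the full seat width and rises from the seat top along its +y edge, rear face flush with the rear of the seat. Two armrests of 31×31 mm section run along each side from the seat's front edge to the front of the backrest, top faces 197 mm above the seat top and outer faces flush with the seat's x-edges; a 31×31 mm post under the front of each armrest stands on the seat at the front corner.

B is a straight ladder. Two 50×39 mm vertical rails, 2026 mm tall, stand 385 mm apart (outside-to-outside) with their front faces coplanar on the −y side. 6 rungs, each 39 mm deep and 22 mm tall, span between the inner faces of the rails, front faces flush with the rails. The lowest rung's underside is at z = 301 mm and rungs are spaced 307 mm apart (underside to underside).

The ladder is on the floor beside the chair on its +y side.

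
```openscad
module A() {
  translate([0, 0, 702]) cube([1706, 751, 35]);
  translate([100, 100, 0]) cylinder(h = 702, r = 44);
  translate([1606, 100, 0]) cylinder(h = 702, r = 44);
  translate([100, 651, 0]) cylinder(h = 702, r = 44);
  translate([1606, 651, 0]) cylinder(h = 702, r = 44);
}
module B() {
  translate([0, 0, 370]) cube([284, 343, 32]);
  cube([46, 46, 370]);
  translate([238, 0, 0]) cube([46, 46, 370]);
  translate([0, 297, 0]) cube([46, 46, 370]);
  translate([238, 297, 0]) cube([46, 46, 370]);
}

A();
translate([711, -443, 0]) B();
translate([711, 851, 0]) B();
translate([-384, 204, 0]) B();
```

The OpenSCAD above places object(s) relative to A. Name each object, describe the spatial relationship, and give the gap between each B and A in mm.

A is a table. B is a stool. Three stools sit around the table at the −y, +y, −x sides. The gap between each stool and the table is 100 mm.

Each stool's nearest face is 100 mm from the table's bounding box.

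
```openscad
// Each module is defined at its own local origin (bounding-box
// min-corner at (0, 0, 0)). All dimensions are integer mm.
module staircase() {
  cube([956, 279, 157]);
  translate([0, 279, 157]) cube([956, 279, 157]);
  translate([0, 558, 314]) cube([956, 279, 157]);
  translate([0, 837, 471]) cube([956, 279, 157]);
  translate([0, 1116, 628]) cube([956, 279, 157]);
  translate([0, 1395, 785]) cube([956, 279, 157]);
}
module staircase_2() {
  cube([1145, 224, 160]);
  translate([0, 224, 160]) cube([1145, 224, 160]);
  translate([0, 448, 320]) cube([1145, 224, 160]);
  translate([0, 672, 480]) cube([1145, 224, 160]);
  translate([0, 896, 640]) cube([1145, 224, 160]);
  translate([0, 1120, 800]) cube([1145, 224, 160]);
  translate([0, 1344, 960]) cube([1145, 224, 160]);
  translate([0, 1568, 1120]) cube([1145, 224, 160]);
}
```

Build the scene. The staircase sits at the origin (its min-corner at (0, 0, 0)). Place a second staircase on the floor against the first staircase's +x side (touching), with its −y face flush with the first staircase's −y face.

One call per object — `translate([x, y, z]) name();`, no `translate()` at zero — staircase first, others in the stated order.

staircase();
translate([956, 0, 0]) staircase_2();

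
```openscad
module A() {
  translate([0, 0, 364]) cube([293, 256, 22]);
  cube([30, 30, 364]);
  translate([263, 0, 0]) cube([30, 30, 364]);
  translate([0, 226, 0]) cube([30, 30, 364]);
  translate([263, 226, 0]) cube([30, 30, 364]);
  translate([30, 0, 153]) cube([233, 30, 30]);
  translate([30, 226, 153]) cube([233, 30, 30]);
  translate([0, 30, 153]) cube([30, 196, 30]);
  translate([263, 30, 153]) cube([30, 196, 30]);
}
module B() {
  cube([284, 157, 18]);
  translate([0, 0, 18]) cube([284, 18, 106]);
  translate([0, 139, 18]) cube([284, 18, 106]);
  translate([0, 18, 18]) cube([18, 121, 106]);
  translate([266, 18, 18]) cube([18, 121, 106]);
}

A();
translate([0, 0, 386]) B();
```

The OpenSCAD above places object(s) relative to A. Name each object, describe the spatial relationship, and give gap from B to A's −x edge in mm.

The open box's min-x is at 0; the stool's min-x is 0; gap = 0 mm.

A is a stool. B is an open box. The open box is on top of the stool. The gap from the open box to the stool's −x edge is 0 mm.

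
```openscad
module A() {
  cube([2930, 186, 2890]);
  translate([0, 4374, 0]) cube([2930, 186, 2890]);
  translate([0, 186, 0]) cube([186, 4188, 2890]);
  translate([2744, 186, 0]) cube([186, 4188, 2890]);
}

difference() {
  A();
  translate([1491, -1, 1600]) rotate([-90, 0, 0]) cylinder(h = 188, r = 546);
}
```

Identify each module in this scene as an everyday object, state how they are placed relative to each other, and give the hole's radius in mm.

The subtracted cylinder has r = 546 mm.

A is a house frame. The house frame has a circular hole through its front wall. The hole's radius is 546 mm.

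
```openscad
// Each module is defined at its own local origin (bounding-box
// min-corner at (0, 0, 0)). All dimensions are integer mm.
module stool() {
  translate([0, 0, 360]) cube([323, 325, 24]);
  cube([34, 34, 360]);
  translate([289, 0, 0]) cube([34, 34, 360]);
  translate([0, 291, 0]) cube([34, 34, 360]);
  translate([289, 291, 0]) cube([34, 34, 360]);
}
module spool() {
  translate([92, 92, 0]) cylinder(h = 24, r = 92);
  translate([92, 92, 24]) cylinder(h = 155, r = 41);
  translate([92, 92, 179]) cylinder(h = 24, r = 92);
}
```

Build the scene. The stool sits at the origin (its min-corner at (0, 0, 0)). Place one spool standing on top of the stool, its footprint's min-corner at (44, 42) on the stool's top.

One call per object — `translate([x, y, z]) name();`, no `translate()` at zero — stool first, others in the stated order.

stool();
translate([44, 42, 384]) spool();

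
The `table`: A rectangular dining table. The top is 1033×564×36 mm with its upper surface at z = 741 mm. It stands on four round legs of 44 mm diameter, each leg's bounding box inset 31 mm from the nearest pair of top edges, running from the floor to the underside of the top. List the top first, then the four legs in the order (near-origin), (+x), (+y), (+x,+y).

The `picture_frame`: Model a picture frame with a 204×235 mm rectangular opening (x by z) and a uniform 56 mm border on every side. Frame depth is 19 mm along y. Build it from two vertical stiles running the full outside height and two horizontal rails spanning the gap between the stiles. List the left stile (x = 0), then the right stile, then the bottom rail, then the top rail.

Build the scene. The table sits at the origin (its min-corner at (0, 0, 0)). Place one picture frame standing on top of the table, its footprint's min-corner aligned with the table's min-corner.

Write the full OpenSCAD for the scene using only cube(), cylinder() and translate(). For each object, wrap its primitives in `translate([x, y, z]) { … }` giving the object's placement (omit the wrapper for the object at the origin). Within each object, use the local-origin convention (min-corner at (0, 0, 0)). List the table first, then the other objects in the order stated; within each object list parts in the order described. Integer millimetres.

translate([0, 0, 705]) cube([1033, 564, 36]);
translate([53, 53, 0]) cylinder(h = 705, r = 22);
translate([980, 53, 0]) cylinder(h = 705, r = 22);
translate([53, 511, 0]) cylinder(h = 705, r = 22);
translate([980, 511, 0]) cylinder(h = 705, r = 22);
translate([0, 0, 741]) {
  cube([56, 19, 347]);
  translate([260, 0, 0]) cube([56, 19, 347]);
  translate([56, 0, 0]) cube([204, 19, 56]);
  translate([56, 0, 291]) cube([204, 19, 56]);
}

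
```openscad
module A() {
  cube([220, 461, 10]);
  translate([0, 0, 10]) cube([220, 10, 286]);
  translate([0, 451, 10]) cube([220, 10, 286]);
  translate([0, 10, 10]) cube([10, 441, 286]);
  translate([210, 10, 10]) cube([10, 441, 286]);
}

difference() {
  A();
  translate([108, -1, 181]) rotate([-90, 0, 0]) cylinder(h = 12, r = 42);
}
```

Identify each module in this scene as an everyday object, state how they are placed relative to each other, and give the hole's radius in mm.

The subtracted cylinder has r = 42 mm.

A is an open box. The open box has a circular hole through its front wall. The hole's radius is 42 mm.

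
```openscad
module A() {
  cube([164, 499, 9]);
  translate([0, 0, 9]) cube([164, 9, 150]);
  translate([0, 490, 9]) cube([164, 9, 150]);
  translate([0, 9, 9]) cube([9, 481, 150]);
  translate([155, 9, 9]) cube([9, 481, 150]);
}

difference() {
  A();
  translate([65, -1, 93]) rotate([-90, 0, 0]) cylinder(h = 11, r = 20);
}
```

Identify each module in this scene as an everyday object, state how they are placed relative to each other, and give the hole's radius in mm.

The subtracted cylinder has r = 20 mm.

A is an open box. The open box has a circular hole through its front wall. The hole's radius is 20 mm.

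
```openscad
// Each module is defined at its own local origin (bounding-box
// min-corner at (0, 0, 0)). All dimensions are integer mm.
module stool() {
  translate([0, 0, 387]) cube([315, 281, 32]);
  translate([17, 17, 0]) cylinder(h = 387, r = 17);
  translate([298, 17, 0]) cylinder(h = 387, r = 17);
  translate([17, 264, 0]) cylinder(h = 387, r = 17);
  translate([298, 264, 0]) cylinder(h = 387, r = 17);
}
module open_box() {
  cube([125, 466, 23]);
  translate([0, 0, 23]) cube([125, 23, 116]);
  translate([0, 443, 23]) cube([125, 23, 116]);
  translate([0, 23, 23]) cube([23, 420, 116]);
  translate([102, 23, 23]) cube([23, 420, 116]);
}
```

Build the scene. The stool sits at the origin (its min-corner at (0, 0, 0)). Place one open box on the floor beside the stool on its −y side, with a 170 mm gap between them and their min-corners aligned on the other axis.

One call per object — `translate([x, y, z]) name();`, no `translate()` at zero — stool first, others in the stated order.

stool();
translate([0, -636, 0]) open_box();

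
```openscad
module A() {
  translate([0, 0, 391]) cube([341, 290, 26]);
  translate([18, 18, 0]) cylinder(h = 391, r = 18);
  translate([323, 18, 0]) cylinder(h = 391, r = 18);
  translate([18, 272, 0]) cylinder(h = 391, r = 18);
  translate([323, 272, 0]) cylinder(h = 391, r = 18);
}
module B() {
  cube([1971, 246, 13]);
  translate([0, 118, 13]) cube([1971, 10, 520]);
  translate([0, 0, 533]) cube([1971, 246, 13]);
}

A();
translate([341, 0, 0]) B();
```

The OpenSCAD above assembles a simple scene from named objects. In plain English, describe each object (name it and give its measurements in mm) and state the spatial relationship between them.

A is a four-legged stool. The seat is 341×290 mm, 26 mm thick, top at z = 417 mm. It stands on four round legs, each 36 mm in diameter, from z = 0 to the seat underside, each leg's axis is inset half a diameter from the nearest pair of seat edges (so the leg's bounding box is flush with the corner).

B is an I-beam lying along x, 1971 mm long. Overall section height 546 mm. Two flanges 246 mm wide (y) and 13 mm thick, one on the floor and one at the top; a web 10 mm thick runs between them, centred on the flange width.

The I-beam is against the stool's +x side, with their −y faces flush.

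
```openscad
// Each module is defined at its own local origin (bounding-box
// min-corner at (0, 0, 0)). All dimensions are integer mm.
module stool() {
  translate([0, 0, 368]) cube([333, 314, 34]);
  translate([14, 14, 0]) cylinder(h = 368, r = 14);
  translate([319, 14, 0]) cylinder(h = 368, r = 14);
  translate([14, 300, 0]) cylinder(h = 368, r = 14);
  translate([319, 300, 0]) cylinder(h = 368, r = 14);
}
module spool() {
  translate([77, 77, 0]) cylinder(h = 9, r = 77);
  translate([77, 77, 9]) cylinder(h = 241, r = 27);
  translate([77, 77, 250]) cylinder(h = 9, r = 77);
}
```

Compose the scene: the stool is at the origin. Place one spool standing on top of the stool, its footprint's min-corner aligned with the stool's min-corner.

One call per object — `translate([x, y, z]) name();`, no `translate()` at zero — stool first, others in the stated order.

stool();
translate([0, 0, 402]) spool();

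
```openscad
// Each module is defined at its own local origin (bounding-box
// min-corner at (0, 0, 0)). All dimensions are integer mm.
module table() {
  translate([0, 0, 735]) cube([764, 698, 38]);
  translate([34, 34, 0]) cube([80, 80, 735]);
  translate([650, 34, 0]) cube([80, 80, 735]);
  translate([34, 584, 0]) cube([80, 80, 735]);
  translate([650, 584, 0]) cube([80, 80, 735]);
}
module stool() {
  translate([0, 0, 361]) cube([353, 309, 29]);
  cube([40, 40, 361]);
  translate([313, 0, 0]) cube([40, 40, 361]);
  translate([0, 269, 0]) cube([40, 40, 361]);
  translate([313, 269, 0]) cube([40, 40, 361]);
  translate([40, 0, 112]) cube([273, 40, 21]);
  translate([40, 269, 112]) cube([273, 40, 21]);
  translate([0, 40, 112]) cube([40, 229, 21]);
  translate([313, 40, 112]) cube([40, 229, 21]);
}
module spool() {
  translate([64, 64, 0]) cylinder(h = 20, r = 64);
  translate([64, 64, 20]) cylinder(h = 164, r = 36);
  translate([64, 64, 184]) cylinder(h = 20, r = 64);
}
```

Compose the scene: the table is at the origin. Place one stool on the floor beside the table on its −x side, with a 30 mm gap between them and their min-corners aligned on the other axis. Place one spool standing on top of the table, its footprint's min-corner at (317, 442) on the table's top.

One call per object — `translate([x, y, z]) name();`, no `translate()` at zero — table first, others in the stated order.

table();
translate([-383, 0, 0]) stool();
translate([317, 442, 773]) spool();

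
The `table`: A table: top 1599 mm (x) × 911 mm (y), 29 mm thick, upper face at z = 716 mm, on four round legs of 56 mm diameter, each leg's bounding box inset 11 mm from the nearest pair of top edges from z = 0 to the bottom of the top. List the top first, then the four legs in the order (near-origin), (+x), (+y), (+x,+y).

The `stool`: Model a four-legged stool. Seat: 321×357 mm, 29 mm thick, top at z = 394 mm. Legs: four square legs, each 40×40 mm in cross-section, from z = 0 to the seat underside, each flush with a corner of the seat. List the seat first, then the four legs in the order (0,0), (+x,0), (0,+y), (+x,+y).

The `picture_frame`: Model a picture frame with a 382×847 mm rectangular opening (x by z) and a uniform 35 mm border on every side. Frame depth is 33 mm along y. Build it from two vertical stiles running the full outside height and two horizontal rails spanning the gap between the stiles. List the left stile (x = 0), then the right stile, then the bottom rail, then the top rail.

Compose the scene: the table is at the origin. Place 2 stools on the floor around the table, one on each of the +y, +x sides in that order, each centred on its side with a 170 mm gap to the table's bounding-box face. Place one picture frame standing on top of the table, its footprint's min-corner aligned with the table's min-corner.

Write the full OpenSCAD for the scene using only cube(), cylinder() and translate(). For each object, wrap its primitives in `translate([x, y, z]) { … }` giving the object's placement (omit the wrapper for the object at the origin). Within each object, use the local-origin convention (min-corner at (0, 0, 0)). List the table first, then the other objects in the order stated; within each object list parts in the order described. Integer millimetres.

translate([0, 0, 687]) cube([1599, 911, 29]);
translate([39, 39, 0]) cylinder(h = 687, r = 28);
translate([1560, 39, 0]) cylinder(h = 687, r = 28);
translate([39, 872, 0]) cylinder(h = 687, r = 28);
translate([1560, 872, 0]) cylinder(h = 687, r = 28);
translate([639, 1081, 0]) {
  translate([0, 0, 365]) cube([321, 357, 29]);
  cube([40, 40, 365]);
  translate([281, 0, 0]) cube([40, 40, 365]);
  translate([0, 317, 0]) cube([40, 40, 365]);
  translate([281, 317, 0]) cube([40, 40, 365]);
}
translate([1769, 277, 0]) {
  translate([0, 0, 365]) cube([321, 357, 29]);
  cube([40, 40, 365]);
  translate([281, 0, 0]) cube([40, 40, 365]);
  translate([0, 317, 0]) cube([40, 40, 365]);
  translate([281, 317, 0]) cube([40, 40, 365]);
}
translate([0, 0, 716]) {
  cube([35, 33, 917]);
  translate([417, 0, 0]) cube([35, 33, 917]);
  translate([35, 0, 0]) cube([382, 33, 35]);
  translate([35, 0, 882]) cube([382, 33, 35]);
}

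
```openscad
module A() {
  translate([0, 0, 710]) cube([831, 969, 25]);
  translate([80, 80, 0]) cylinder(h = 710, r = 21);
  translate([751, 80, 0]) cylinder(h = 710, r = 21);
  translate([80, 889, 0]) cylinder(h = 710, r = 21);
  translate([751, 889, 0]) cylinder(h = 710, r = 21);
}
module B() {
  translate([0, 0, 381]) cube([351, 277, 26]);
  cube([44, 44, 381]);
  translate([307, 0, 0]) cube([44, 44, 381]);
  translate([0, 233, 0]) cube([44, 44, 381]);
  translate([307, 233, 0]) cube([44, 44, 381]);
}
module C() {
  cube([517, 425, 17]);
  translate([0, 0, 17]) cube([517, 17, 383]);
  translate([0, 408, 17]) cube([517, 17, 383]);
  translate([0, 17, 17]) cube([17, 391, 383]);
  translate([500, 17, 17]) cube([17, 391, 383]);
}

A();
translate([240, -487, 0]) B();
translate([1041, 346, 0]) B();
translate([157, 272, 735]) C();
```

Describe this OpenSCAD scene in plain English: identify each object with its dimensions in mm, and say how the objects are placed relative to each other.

A is a table: top 831 mm (x) × 969 mm (y), 25 mm thick, upper face at z = 735 mm, on four round legs of 42 mm diameter, each leg's bounding box inset 59 mm from the nearest pair of top edges, running from z = 0 to the bottom of the top.

B is a four-legged stool. The seat is 351×277 mm, 26 mm thick, top at z = 407 mm. It stands on four square legs, each 44×44 mm in cross-section, from z = 0 to the seat underside, each flush with a corner of the seat.

C is an open-topped rectangular box: outside dimensions 517×425×400 mm, with a uniform wall and base thickness of 17 mm. The base is a full 517×425 slab on the floor; four walls sit on top of the base. The front and back walls (the −y and +y sides) span the full width; the two side walls fit between them.

Two stools sit around the table at the −y, +x sides. The open box is on top of the table, centred.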